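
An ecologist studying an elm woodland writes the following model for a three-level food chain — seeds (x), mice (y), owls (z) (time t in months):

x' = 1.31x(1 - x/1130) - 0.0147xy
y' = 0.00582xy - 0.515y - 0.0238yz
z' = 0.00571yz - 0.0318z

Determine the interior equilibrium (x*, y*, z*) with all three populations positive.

From dz/dt = 0: 0.00571y* = 0.0318, so y* = 5.57.
From dx/dt = 0: 1.31(1 - x*/1130) = 0.0147·5.57, giving x* = 1130·(1 - 0.0625) = 1060.
From dy/dt = 0: 0.00582·1060 - 0.515 = 0.0238z*, so z* = 5.65/0.0238 = 237.

x* ≈ 1060, y* ≈ 5.57, z* ≈ 237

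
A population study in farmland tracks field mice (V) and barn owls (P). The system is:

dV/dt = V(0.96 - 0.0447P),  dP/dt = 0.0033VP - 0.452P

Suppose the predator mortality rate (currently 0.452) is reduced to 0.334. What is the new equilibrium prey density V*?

At the interior fixed point, setting dP/dt = 0 with P > 0 fixes V* = (predator death rate)/(VP coefficient) — independent of the other coefficients.
With the change, V* = 0.334/0.0033 = 101; it falls from 137.

V* ≈ 101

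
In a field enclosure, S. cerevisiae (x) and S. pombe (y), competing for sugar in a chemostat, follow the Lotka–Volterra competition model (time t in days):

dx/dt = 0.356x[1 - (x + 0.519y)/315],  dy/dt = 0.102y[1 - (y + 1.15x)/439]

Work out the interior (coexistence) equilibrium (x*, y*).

x* ≈ 216, y* ≈ 190

Setting both brackets to zero gives the nullclines x + 0.519y = 315 and 1.15x + y = 439.
Substituting y = 439 - 1.15x into the first: x(1 - 0.519·1.15) = 315 - 0.519·439.
So x* = 87.2/0.403 = 216, and then y* = 439 - 1.15·216 = 190.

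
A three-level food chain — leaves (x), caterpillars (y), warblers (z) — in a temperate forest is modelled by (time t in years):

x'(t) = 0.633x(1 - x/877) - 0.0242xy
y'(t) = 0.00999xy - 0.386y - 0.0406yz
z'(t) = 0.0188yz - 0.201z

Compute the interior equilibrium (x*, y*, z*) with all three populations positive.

x* ≈ 519, y* ≈ 10.7, z* ≈ 118

From dz/dt = 0: 0.0188y* = 0.201, so y* = 10.7.
From dx/dt = 0: 0.633(1 - x*/877) = 0.0242·10.7, giving x* = 877·(1 - 0.409) = 519.
From dy/dt = 0: 0.00999·519 - 0.386 = 0.0406z*, so z* = 4.79/0.0406 = 118.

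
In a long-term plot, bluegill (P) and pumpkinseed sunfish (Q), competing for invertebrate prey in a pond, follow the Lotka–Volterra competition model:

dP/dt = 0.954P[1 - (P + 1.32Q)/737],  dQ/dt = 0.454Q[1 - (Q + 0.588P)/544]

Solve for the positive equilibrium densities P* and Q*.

P* ≈ 84.5, Q* ≈ 494

Setting both brackets to zero gives the nullclines P + 1.32Q = 737 and 0.588P + Q = 544.
Substituting Q = 544 - 0.588P into the first: P(1 - 1.32·0.588) = 737 - 1.32·544.
So P* = 18.9/0.224 = 84.5, and then Q* = 544 - 0.588·84.5 = 494.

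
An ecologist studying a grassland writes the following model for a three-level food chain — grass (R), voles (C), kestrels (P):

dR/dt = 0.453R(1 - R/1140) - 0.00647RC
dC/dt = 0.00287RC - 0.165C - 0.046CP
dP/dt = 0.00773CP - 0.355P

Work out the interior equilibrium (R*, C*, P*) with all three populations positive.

From dP/dt = 0: 0.00773C* = 0.355, so C* = 45.9.
From dR/dt = 0: 0.453(1 - R*/1140) = 0.00647·45.9, giving R* = 1140·(1 - 0.656) = 392.
From dC/dt = 0: 0.00287·392 - 0.165 = 0.046P*, so P* = 0.961/0.046 = 20.9.

R* ≈ 392, C* ≈ 45.9, P* ≈ 20.9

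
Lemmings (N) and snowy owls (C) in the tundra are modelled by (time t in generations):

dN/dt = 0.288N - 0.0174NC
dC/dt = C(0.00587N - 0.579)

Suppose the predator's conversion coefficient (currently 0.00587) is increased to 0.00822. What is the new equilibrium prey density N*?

N* ≈ 70.4

At the interior fixed point, setting dC/dt = 0 with C > 0 fixes N* = (predator death rate)/(NC coefficient) — independent of the other coefficients.
With the change, N* = 0.579/0.00822 = 70.4; it falls from 98.6.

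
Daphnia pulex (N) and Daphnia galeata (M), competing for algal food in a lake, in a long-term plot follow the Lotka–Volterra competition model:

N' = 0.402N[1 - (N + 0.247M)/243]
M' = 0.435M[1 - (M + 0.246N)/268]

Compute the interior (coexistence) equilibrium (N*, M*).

N* ≈ 188, M* ≈ 222

Setting both brackets to zero gives the nullclines N + 0.247M = 243 and 0.246N + M = 268.
Substituting M = 268 - 0.246N into the first: N(1 - 0.247·0.246) = 243 - 0.247·268.
So N* = 177/0.939 = 188, and then M* = 268 - 0.246·188 = 222.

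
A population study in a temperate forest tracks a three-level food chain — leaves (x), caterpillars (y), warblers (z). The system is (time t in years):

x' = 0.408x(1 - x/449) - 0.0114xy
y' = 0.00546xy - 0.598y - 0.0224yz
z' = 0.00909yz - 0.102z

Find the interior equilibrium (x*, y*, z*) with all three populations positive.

From dz/dt = 0: 0.00909y* = 0.102, so y* = 11.2.
From dx/dt = 0: 0.408(1 - x*/449) = 0.0114·11.2, giving x* = 449·(1 - 0.314) = 308.
From dy/dt = 0: 0.00546·308 - 0.598 = 0.0224z*, so z* = 1.08/0.0224 = 48.4.

x* ≈ 308, y* ≈ 11.2, z* ≈ 48.4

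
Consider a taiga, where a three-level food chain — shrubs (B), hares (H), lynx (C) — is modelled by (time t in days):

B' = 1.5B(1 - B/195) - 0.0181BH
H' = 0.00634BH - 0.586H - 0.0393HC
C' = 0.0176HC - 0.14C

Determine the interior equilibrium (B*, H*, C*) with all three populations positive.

B* ≈ 176, H* ≈ 7.95, C* ≈ 13.5

From dC/dt = 0: 0.0176H* = 0.14, so H* = 7.95.
From dB/dt = 0: 1.5(1 - B*/195) = 0.0181·7.95, giving B* = 195·(1 - 0.096) = 176.
From dH/dt = 0: 0.00634·176 - 0.586 = 0.0393C*, so C* = 0.532/0.0393 = 13.5.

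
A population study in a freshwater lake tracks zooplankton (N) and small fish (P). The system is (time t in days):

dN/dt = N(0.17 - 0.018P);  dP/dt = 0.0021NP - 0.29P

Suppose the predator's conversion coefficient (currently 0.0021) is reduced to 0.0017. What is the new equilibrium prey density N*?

N* ≈ 171

At the interior fixed point, setting dP/dt = 0 with P > 0 fixes N* = (predator death rate)/(NP coefficient) — independent of the other coefficients.
With the change, N* = 0.29/0.0017 = 171; it rises from 138.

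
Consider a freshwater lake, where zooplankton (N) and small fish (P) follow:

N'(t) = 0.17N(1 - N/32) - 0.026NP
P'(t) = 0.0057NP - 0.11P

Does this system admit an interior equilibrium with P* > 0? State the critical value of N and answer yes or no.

Threshold N = 19.3; K > 19.3, so yes, the predator persists.

The predator equation gives dP/dt > 0 only when N > 0.11/0.0057 = 19.3.
Without the predator, N → K = 32. Since 32 > 19.3, the predator can invade and persist.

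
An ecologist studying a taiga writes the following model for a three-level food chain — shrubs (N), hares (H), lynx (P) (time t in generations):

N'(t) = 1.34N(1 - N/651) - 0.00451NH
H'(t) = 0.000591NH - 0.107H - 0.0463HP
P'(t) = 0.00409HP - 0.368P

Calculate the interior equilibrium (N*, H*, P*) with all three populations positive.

From dP/dt = 0: 0.00409H* = 0.368, so H* = 90.
From dN/dt = 0: 1.34(1 - N*/651) = 0.00451·90, giving N* = 651·(1 - 0.303) = 454.
From dH/dt = 0: 0.000591·454 - 0.107 = 0.0463P*, so P* = 0.161/0.0463 = 3.48.

N* ≈ 454, H* ≈ 90, P* ≈ 3.48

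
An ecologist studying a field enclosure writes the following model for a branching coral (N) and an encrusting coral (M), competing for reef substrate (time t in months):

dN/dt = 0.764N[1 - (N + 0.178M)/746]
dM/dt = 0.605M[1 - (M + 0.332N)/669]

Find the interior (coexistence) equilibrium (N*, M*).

Setting both brackets to zero gives the nullclines N + 0.178M = 746 and 0.332N + M = 669.
Substituting M = 669 - 0.332N into the first: N(1 - 0.178·0.332) = 746 - 0.178·669.
So N* = 627/0.941 = 666, and then M* = 669 - 0.332·666 = 448.

N* ≈ 666, M* ≈ 448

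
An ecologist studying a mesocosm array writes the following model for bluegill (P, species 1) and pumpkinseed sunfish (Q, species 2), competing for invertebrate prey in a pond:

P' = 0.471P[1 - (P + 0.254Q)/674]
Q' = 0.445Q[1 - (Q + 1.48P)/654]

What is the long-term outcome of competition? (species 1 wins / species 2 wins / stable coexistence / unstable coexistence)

species 1 excludes species 2

Compare the nullcline intercepts: K1/α12 = 674/0.254 = 2650 > K2 = 654; K2/α21 = 654/1.48 = 442 < K1 = 674.
Since the inequalities point opposite ways, species 1 can invade but species 2 cannot.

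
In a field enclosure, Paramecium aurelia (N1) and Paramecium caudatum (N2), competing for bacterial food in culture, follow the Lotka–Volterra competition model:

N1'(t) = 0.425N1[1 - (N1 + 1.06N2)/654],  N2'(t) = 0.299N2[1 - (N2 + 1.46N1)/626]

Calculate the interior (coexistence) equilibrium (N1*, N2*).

N1* ≈ 17.5, N2* ≈ 601

Setting both brackets to zero gives the nullclines N1 + 1.06N2 = 654 and 1.46N1 + N2 = 626.
Substituting N2 = 626 - 1.46N1 into the first: N1(1 - 1.06·1.46) = 654 - 1.06·626.
So N1* = -9.56/-0.548 = 17.5, and then N2* = 626 - 1.46·17.5 = 601.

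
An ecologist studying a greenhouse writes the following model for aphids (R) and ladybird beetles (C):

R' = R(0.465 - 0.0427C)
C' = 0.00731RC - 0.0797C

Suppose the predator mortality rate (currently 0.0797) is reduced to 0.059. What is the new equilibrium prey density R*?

At the interior fixed point, setting dC/dt = 0 with C > 0 fixes R* = (predator death rate)/(RC coefficient) — independent of the other coefficients.
With the change, R* = 0.059/0.00731 = 8.07; it falls from 10.9.

R* ≈ 8.07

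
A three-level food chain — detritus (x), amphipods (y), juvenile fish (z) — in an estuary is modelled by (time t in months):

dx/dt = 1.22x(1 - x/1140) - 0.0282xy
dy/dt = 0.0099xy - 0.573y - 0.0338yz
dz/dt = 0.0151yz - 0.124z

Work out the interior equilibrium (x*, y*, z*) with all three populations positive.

From dz/dt = 0: 0.0151y* = 0.124, so y* = 8.21.
From dx/dt = 0: 1.22(1 - x*/1140) = 0.0282·8.21, giving x* = 1140·(1 - 0.19) = 924.
From dy/dt = 0: 0.0099·924 - 0.573 = 0.0338z*, so z* = 8.57/0.0338 = 254.

x* ≈ 924, y* ≈ 8.21, z* ≈ 254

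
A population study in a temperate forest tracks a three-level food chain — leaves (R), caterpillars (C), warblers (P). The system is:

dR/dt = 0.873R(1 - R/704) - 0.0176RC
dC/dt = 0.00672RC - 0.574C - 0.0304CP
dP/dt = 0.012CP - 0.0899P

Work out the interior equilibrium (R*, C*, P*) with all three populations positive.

R* ≈ 598, C* ≈ 7.49, P* ≈ 113

From dP/dt = 0: 0.012C* = 0.0899, so C* = 7.49.
From dR/dt = 0: 0.873(1 - R*/704) = 0.0176·7.49, giving R* = 704·(1 - 0.151) = 598.
From dC/dt = 0: 0.00672·598 - 0.574 = 0.0304P*, so P* = 3.44/0.0304 = 113.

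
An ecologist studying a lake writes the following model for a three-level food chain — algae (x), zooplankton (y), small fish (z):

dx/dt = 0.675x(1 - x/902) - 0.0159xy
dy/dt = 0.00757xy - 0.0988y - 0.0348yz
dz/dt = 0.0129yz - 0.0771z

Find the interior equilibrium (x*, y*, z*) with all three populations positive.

x* ≈ 775, y* ≈ 5.98, z* ≈ 166

From dz/dt = 0: 0.0129y* = 0.0771, so y* = 5.98.
From dx/dt = 0: 0.675(1 - x*/902) = 0.0159·5.98, giving x* = 902·(1 - 0.141) = 775.
From dy/dt = 0: 0.00757·775 - 0.0988 = 0.0348z*, so z* = 5.77/0.0348 = 166.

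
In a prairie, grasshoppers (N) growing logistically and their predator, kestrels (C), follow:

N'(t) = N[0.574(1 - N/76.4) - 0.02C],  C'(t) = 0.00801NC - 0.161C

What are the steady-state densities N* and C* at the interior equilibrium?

From dC/dt = 0 with C > 0: 0.00801N* = 0.161, so N* = 20.1.
Substitute into dN/dt = 0: 0.574(1 - 20.1/76.4) = 0.02C*.
The bracket is 0.737, giving C* = 0.423/0.02 = 21.1.

N* ≈ 20.1, C* ≈ 21.1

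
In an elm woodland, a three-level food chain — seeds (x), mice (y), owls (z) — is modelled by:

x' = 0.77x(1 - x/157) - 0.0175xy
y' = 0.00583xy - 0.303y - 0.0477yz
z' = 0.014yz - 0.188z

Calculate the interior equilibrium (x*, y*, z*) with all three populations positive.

x* ≈ 109, y* ≈ 13.4, z* ≈ 6.98

From dz/dt = 0: 0.014y* = 0.188, so y* = 13.4.
From dx/dt = 0: 0.77(1 - x*/157) = 0.0175·13.4, giving x* = 157·(1 - 0.305) = 109.
From dy/dt = 0: 0.00583·109 - 0.303 = 0.0477z*, so z* = 0.333/0.0477 = 6.98.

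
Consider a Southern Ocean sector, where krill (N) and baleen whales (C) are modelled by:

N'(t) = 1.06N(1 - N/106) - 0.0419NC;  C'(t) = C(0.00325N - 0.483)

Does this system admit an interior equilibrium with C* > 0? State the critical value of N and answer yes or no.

Threshold N = 149; K < 149, so no, the predator goes extinct.

The predator equation gives dC/dt > 0 only when N > 0.483/0.00325 = 149.
Without the predator, N → K = 106. Since 106 < 149, the predator cannot invade.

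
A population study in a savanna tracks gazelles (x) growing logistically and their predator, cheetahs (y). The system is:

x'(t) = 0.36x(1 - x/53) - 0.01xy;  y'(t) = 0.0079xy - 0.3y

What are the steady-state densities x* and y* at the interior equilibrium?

From dy/dt = 0 with y > 0: 0.0079x* = 0.3, so x* = 38.
Substitute into dx/dt = 0: 0.36(1 - 38/53) = 0.01y*.
The bracket is 0.283, giving y* = 0.102/0.01 = 10.2.

x* ≈ 38, y* ≈ 10.2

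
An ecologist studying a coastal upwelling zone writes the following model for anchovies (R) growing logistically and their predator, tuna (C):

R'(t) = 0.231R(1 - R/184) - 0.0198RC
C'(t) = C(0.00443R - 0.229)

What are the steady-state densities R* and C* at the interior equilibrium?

From dC/dt = 0 with C > 0: 0.00443R* = 0.229, so R* = 51.7.
Substitute into dR/dt = 0: 0.231(1 - 51.7/184) = 0.0198C*.
The bracket is 0.719, giving C* = 0.166/0.0198 = 8.39.

R* ≈ 51.7, C* ≈ 8.39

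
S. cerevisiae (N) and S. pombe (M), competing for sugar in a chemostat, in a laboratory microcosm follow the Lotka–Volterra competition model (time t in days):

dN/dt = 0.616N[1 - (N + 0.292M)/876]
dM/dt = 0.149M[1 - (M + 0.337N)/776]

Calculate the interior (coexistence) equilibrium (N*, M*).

Setting both brackets to zero gives the nullclines N + 0.292M = 876 and 0.337N + M = 776.
Substituting M = 776 - 0.337N into the first: N(1 - 0.292·0.337) = 876 - 0.292·776.
So N* = 649/0.902 = 720, and then M* = 776 - 0.337·720 = 533.

N* ≈ 720, M* ≈ 533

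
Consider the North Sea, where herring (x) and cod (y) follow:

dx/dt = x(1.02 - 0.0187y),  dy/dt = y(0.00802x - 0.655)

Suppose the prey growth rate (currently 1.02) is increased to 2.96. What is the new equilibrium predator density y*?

y* ≈ 158

At the interior fixed point, setting dx/dt = 0 with x > 0 fixes y* = (prey growth rate)/(xy coefficient) — independent of the other coefficients.
With the change, y* = 2.96/0.0187 = 158; it rises from 54.5.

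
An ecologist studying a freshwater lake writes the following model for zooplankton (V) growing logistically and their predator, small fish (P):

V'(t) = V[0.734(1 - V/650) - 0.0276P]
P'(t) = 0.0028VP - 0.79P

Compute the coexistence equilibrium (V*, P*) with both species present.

From dP/dt = 0 with P > 0: 0.0028V* = 0.79, so V* = 282.
Substitute into dV/dt = 0: 0.734(1 - 282/650) = 0.0276P*.
The bracket is 0.566, giving P* = 0.415/0.0276 = 15.1.

V* ≈ 282, P* ≈ 15.1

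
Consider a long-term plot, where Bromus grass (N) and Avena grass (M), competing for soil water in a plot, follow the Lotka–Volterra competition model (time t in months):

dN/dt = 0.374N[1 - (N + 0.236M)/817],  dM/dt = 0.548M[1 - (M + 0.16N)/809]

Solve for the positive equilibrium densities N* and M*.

N* ≈ 651, M* ≈ 705

Setting both brackets to zero gives the nullclines N + 0.236M = 817 and 0.16N + M = 809.
Substituting M = 809 - 0.16N into the first: N(1 - 0.236·0.16) = 817 - 0.236·809.
So N* = 626/0.962 = 651, and then M* = 809 - 0.16·651 = 705.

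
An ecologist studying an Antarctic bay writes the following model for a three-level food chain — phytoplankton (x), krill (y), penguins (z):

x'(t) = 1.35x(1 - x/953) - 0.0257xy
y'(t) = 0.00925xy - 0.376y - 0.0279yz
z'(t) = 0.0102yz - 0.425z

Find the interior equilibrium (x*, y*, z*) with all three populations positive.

From dz/dt = 0: 0.0102y* = 0.425, so y* = 41.7.
From dx/dt = 0: 1.35(1 - x*/953) = 0.0257·41.7, giving x* = 953·(1 - 0.793) = 197.
From dy/dt = 0: 0.00925·197 - 0.376 = 0.0279z*, so z* = 1.45/0.0279 = 51.9.

x* ≈ 197, y* ≈ 41.7, z* ≈ 51.9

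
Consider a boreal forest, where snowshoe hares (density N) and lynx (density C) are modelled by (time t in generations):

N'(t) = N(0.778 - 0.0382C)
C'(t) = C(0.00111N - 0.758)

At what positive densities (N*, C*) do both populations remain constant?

Set dC/dt = 0 with C > 0: 0.00111N - 0.758 = 0, so N* = 0.758/0.00111 = 683.
Set dN/dt = 0 with N > 0: 0.778 - 0.0382C = 0, so C* = 0.778/0.0382 = 20.4.

N* ≈ 683, C* ≈ 20.4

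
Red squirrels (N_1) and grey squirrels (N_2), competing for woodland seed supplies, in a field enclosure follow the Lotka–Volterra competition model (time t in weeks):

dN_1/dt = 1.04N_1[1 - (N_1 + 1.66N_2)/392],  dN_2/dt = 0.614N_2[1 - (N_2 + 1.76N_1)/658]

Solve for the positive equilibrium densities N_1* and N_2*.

Setting both brackets to zero gives the nullclines N_1 + 1.66N_2 = 392 and 1.76N_1 + N_2 = 658.
Substituting N_2 = 658 - 1.76N_1 into the first: N_1(1 - 1.66·1.76) = 392 - 1.66·658.
So N_1* = -700/-1.92 = 364, and then N_2* = 658 - 1.76·364 = 16.6.

N_1* ≈ 364, N_2* ≈ 16.6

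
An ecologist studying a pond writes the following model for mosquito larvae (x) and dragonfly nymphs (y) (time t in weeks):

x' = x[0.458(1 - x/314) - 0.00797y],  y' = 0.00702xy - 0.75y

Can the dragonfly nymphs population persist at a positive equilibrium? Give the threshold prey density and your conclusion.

The predator equation gives dy/dt > 0 only when x > 0.75/0.00702 = 107.
Without the predator, x → K = 314. Since 314 > 107, the predator can invade and persist.

Threshold x = 107; K > 107, so yes, the predator persists.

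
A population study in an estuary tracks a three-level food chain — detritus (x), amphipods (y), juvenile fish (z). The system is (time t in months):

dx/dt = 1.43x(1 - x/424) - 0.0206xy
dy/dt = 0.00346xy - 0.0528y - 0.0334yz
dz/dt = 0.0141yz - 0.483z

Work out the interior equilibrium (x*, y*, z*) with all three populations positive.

From dz/dt = 0: 0.0141y* = 0.483, so y* = 34.3.
From dx/dt = 0: 1.43(1 - x*/424) = 0.0206·34.3, giving x* = 424·(1 - 0.493) = 215.
From dy/dt = 0: 0.00346·215 - 0.0528 = 0.0334z*, so z* = 0.69/0.0334 = 20.7.

x* ≈ 215, y* ≈ 34.3, z* ≈ 20.7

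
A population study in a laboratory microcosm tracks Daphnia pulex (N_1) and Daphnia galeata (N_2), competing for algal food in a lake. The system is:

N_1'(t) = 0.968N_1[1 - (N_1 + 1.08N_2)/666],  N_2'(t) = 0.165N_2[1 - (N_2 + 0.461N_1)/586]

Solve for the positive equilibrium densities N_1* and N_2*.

Setting both brackets to zero gives the nullclines N_1 + 1.08N_2 = 666 and 0.461N_1 + N_2 = 586.
Substituting N_2 = 586 - 0.461N_1 into the first: N_1(1 - 1.08·0.461) = 666 - 1.08·586.
So N_1* = 33.1/0.502 = 66, and then N_2* = 586 - 0.461·66 = 556.

N_1* ≈ 66, N_2* ≈ 556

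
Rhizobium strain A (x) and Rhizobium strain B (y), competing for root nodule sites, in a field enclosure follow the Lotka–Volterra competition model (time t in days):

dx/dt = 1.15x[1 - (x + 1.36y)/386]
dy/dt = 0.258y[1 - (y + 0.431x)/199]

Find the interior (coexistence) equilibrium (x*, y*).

x* ≈ 279, y* ≈ 78.9

Setting both brackets to zero gives the nullclines x + 1.36y = 386 and 0.431x + y = 199.
Substituting y = 199 - 0.431x into the first: x(1 - 1.36·0.431) = 386 - 1.36·199.
So x* = 115/0.414 = 279, and then y* = 199 - 0.431·279 = 78.9.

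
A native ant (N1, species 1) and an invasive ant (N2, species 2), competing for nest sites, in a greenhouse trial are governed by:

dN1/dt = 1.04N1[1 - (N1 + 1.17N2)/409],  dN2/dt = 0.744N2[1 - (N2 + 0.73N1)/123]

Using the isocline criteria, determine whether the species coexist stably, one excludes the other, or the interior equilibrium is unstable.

species 1 excludes species 2

Compare the nullcline intercepts: K1/α12 = 409/1.17 = 350 > K2 = 123; K2/α21 = 123/0.73 = 168 < K1 = 409.
Since the inequalities point opposite ways, species 1 can invade but species 2 cannot.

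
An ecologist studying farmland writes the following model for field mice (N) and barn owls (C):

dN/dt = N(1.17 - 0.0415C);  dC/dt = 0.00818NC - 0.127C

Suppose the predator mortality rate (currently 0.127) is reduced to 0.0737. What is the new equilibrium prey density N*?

N* ≈ 9.01

At the interior fixed point, setting dC/dt = 0 with C > 0 fixes N* = (predator death rate)/(NC coefficient) — independent of the other coefficients.
With the change, N* = 0.0737/0.00818 = 9.01; it falls from 15.5.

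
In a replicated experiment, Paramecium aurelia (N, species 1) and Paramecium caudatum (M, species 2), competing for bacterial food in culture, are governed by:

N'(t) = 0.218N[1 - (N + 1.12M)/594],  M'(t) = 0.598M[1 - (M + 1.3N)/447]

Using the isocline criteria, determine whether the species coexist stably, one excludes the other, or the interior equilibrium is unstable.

species 1 excludes species 2

Compare the nullcline intercepts: K1/α12 = 594/1.12 = 530 > K2 = 447; K2/α21 = 447/1.3 = 344 < K1 = 594.
Since the inequalities point opposite ways, species 1 can invade but species 2 cannot.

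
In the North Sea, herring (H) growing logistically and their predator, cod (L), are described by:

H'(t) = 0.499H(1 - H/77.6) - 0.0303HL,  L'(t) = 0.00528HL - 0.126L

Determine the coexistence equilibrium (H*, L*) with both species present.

H* ≈ 23.9, L* ≈ 11.4

From dL/dt = 0 with L > 0: 0.00528H* = 0.126, so H* = 23.9.
Substitute into dH/dt = 0: 0.499(1 - 23.9/77.6) = 0.0303L*.
The bracket is 0.692, giving L* = 0.346/0.0303 = 11.4.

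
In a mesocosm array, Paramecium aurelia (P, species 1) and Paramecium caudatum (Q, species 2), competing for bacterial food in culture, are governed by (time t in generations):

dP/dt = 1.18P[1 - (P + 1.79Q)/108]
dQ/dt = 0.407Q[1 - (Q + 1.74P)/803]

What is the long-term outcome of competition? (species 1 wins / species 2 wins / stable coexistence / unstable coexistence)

Compare the nullcline intercepts: K1/α12 = 108/1.79 = 60.3 < K2 = 803; K2/α21 = 803/1.74 = 461 > K1 = 108.
Since the inequalities point opposite ways, species 2 can invade but species 1 cannot.

species 2 excludes species 1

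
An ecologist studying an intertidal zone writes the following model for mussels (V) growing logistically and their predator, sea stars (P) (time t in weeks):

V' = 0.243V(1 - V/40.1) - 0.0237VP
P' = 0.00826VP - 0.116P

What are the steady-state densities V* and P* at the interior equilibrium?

From dP/dt = 0 with P > 0: 0.00826V* = 0.116, so V* = 14.
Substitute into dV/dt = 0: 0.243(1 - 14/40.1) = 0.0237P*.
The bracket is 0.65, giving P* = 0.158/0.0237 = 6.66.

V* ≈ 14, P* ≈ 6.66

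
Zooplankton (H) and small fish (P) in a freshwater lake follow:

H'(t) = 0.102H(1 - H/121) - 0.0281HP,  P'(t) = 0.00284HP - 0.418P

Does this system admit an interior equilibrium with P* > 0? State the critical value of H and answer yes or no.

Threshold H = 147; K < 147, so no, the predator goes extinct.

The predator equation gives dP/dt > 0 only when H > 0.418/0.00284 = 147.
Without the predator, H → K = 121. Since 121 < 147, the predator cannot invade.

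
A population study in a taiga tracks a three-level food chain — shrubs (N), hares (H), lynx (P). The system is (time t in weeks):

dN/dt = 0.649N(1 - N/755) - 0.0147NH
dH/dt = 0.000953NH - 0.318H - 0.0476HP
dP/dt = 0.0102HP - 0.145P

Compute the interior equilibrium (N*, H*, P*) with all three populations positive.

N* ≈ 512, H* ≈ 14.2, P* ≈ 3.57

From dP/dt = 0: 0.0102H* = 0.145, so H* = 14.2.
From dN/dt = 0: 0.649(1 - N*/755) = 0.0147·14.2, giving N* = 755·(1 - 0.322) = 512.
From dH/dt = 0: 0.000953·512 - 0.318 = 0.0476P*, so P* = 0.17/0.0476 = 3.57.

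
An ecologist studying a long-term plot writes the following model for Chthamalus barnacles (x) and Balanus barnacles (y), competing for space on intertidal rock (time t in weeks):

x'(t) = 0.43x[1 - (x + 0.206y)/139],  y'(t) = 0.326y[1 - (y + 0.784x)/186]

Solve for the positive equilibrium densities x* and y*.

Setting both brackets to zero gives the nullclines x + 0.206y = 139 and 0.784x + y = 186.
Substituting y = 186 - 0.784x into the first: x(1 - 0.206·0.784) = 139 - 0.206·186.
So x* = 101/0.838 = 120, and then y* = 186 - 0.784·120 = 91.9.

x* ≈ 120, y* ≈ 91.9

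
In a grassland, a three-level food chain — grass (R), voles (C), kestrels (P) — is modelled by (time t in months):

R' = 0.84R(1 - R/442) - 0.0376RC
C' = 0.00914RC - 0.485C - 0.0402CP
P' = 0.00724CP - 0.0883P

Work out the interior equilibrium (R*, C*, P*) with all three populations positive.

R* ≈ 201, C* ≈ 12.2, P* ≈ 33.6

From dP/dt = 0: 0.00724C* = 0.0883, so C* = 12.2.
From dR/dt = 0: 0.84(1 - R*/442) = 0.0376·12.2, giving R* = 442·(1 - 0.546) = 201.
From dC/dt = 0: 0.00914·201 - 0.485 = 0.0402P*, so P* = 1.35/0.0402 = 33.6.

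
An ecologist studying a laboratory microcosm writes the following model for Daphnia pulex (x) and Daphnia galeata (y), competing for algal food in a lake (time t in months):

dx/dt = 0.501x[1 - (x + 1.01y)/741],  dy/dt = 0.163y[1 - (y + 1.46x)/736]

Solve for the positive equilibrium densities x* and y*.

Setting both brackets to zero gives the nullclines x + 1.01y = 741 and 1.46x + y = 736.
Substituting y = 736 - 1.46x into the first: x(1 - 1.01·1.46) = 741 - 1.01·736.
So x* = -2.36/-0.475 = 4.97, and then y* = 736 - 1.46·4.97 = 729.

x* ≈ 4.97, y* ≈ 729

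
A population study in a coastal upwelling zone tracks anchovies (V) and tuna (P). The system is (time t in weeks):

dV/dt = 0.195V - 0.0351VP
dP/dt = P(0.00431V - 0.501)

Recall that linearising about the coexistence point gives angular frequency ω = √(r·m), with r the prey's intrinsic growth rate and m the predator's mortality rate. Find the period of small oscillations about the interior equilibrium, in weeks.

T ≈ 20.1 weeks

Here r = 0.195 and m = 0.501, so r·m = 0.0977.
ω = √0.0977 = 0.313 per week, hence T = 2π/ω ≈ 20.1 weeks.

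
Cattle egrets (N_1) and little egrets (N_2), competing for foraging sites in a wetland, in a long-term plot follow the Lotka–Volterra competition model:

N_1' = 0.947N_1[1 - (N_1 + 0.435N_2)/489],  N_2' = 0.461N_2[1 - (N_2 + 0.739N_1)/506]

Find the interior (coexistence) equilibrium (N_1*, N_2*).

Setting both brackets to zero gives the nullclines N_1 + 0.435N_2 = 489 and 0.739N_1 + N_2 = 506.
Substituting N_2 = 506 - 0.739N_1 into the first: N_1(1 - 0.435·0.739) = 489 - 0.435·506.
So N_1* = 269/0.679 = 396, and then N_2* = 506 - 0.739·396 = 213.

N_1* ≈ 396, N_2* ≈ 213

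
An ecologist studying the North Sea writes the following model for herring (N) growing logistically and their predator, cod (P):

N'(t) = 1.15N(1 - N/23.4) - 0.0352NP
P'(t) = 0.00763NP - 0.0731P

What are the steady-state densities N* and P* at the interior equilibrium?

N* ≈ 9.58, P* ≈ 19.3

From dP/dt = 0 with P > 0: 0.00763N* = 0.0731, so N* = 9.58.
Substitute into dN/dt = 0: 1.15(1 - 9.58/23.4) = 0.0352P*.
The bracket is 0.591, giving P* = 0.679/0.0352 = 19.3.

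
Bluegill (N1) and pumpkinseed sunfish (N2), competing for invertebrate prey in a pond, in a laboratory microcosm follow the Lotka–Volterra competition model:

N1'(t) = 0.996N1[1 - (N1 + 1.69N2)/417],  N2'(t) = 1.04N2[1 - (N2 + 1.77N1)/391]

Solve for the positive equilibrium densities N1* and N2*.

N1* ≈ 122, N2* ≈ 174

Setting both brackets to zero gives the nullclines N1 + 1.69N2 = 417 and 1.77N1 + N2 = 391.
Substituting N2 = 391 - 1.77N1 into the first: N1(1 - 1.69·1.77) = 417 - 1.69·391.
So N1* = -244/-1.99 = 122, and then N2* = 391 - 1.77·122 = 174.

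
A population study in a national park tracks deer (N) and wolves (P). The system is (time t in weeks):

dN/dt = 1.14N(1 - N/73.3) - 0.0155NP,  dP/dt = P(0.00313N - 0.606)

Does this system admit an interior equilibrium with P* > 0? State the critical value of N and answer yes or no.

Threshold N = 194; K < 194, so no, the predator goes extinct.

The predator equation gives dP/dt > 0 only when N > 0.606/0.00313 = 194.
Without the predator, N → K = 73.3. Since 73.3 < 194, the predator cannot invade.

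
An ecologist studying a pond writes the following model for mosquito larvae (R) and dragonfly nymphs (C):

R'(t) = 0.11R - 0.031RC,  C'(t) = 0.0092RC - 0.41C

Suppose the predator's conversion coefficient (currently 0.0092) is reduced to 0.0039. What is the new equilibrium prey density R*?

R* ≈ 105

At the interior fixed point, setting dC/dt = 0 with C > 0 fixes R* = (predator death rate)/(RC coefficient) — independent of the other coefficients.
With the change, R* = 0.41/0.0039 = 105; it rises from 44.6.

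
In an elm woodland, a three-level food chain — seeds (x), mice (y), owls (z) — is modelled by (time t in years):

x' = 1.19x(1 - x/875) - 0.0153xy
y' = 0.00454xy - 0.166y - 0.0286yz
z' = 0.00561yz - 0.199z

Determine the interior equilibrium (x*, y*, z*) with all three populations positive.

x* ≈ 476, y* ≈ 35.5, z* ≈ 69.7

From dz/dt = 0: 0.00561y* = 0.199, so y* = 35.5.
From dx/dt = 0: 1.19(1 - x*/875) = 0.0153·35.5, giving x* = 875·(1 - 0.456) = 476.
From dy/dt = 0: 0.00454·476 - 0.166 = 0.0286z*, so z* = 1.99/0.0286 = 69.7.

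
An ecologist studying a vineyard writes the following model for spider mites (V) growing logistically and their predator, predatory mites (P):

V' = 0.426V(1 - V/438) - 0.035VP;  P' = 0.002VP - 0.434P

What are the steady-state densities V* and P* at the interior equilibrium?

From dP/dt = 0 with P > 0: 0.002V* = 0.434, so V* = 217.
Substitute into dV/dt = 0: 0.426(1 - 217/438) = 0.035P*.
The bracket is 0.505, giving P* = 0.215/0.035 = 6.14.

V* ≈ 217, P* ≈ 6.14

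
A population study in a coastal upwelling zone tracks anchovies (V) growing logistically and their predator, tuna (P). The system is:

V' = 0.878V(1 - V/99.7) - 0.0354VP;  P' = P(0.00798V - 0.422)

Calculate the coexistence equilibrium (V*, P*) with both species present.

From dP/dt = 0 with P > 0: 0.00798V* = 0.422, so V* = 52.9.
Substitute into dV/dt = 0: 0.878(1 - 52.9/99.7) = 0.0354P*.
The bracket is 0.47, giving P* = 0.412/0.0354 = 11.6.

V* ≈ 52.9, P* ≈ 11.6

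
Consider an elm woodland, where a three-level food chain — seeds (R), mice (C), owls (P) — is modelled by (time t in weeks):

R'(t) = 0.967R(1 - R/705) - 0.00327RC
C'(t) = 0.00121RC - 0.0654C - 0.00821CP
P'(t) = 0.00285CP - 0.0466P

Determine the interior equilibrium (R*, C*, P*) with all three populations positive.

R* ≈ 666, C* ≈ 16.4, P* ≈ 90.2

From dP/dt = 0: 0.00285C* = 0.0466, so C* = 16.4.
From dR/dt = 0: 0.967(1 - R*/705) = 0.00327·16.4, giving R* = 705·(1 - 0.0553) = 666.
From dC/dt = 0: 0.00121·666 - 0.0654 = 0.00821P*, so P* = 0.74/0.00821 = 90.2.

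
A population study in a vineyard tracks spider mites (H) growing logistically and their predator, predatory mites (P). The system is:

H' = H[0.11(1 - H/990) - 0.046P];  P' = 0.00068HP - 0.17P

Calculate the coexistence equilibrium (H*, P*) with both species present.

H* ≈ 250, P* ≈ 1.79

From dP/dt = 0 with P > 0: 0.00068H* = 0.17, so H* = 250.
Substitute into dH/dt = 0: 0.11(1 - 250/990) = 0.046P*.
The bracket is 0.747, giving P* = 0.0822/0.046 = 1.79.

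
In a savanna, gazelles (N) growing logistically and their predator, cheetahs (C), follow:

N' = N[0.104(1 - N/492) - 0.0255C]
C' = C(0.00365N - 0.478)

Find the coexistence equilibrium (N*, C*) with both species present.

From dC/dt = 0 with C > 0: 0.00365N* = 0.478, so N* = 131.
Substitute into dN/dt = 0: 0.104(1 - 131/492) = 0.0255C*.
The bracket is 0.734, giving C* = 0.0763/0.0255 = 2.99.

N* ≈ 131, C* ≈ 2.99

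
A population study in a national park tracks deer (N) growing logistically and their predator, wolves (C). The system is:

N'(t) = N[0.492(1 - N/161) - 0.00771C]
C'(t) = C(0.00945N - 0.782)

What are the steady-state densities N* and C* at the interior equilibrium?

N* ≈ 82.8, C* ≈ 31

From dC/dt = 0 with C > 0: 0.00945N* = 0.782, so N* = 82.8.
Substitute into dN/dt = 0: 0.492(1 - 82.8/161) = 0.00771C*.
The bracket is 0.486, giving C* = 0.239/0.00771 = 31.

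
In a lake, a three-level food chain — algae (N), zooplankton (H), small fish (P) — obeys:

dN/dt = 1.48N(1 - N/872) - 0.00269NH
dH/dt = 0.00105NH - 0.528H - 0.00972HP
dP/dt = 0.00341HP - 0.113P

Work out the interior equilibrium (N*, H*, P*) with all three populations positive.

From dP/dt = 0: 0.00341H* = 0.113, so H* = 33.1.
From dN/dt = 0: 1.48(1 - N*/872) = 0.00269·33.1, giving N* = 872·(1 - 0.0602) = 819.
From dH/dt = 0: 0.00105·819 - 0.528 = 0.00972P*, so P* = 0.332/0.00972 = 34.2.

N* ≈ 819, H* ≈ 33.1, P* ≈ 34.2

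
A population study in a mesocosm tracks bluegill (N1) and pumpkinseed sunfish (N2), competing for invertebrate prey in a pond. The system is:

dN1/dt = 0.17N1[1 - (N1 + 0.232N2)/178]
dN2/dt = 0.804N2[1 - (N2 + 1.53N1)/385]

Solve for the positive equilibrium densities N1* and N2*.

Setting both brackets to zero gives the nullclines N1 + 0.232N2 = 178 and 1.53N1 + N2 = 385.
Substituting N2 = 385 - 1.53N1 into the first: N1(1 - 0.232·1.53) = 178 - 0.232·385.
So N1* = 88.7/0.645 = 137, and then N2* = 385 - 1.53·137 = 175.

N1* ≈ 137, N2* ≈ 175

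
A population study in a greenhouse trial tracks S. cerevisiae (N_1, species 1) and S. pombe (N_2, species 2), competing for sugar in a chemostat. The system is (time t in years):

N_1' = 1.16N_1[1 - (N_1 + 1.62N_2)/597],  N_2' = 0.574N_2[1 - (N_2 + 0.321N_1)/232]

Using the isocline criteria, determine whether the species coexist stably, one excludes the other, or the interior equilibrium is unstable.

Compare the nullcline intercepts: K1/α12 = 597/1.62 = 369 > K2 = 232; K2/α21 = 232/0.321 = 723 > K1 = 597.
Since both inequalities hold, each species can invade when rare, so the interior equilibrium is stable.

stable coexistence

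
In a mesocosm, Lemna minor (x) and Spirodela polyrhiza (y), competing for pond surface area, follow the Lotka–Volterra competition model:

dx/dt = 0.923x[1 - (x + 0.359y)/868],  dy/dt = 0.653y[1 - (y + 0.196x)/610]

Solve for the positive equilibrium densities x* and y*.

Setting both brackets to zero gives the nullclines x + 0.359y = 868 and 0.196x + y = 610.
Substituting y = 610 - 0.196x into the first: x(1 - 0.359·0.196) = 868 - 0.359·610.
So x* = 649/0.93 = 698, and then y* = 610 - 0.196·698 = 473.

x* ≈ 698, y* ≈ 473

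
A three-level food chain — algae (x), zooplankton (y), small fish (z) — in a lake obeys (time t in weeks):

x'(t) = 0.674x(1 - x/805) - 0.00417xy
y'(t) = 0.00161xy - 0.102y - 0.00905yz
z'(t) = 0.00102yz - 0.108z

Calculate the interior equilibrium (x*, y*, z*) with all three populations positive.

x* ≈ 278, y* ≈ 106, z* ≈ 38.1

From dz/dt = 0: 0.00102y* = 0.108, so y* = 106.
From dx/dt = 0: 0.674(1 - x*/805) = 0.00417·106, giving x* = 805·(1 - 0.655) = 278.
From dy/dt = 0: 0.00161·278 - 0.102 = 0.00905z*, so z* = 0.345/0.00905 = 38.1.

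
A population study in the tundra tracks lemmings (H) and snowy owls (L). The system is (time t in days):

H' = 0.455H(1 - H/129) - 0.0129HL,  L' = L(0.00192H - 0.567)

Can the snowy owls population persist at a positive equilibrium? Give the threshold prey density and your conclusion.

The predator equation gives dL/dt > 0 only when H > 0.567/0.00192 = 295.
Without the predator, H → K = 129. Since 129 < 295, the predator cannot invade.

Threshold H = 295; K < 295, so no, the predator goes extinct.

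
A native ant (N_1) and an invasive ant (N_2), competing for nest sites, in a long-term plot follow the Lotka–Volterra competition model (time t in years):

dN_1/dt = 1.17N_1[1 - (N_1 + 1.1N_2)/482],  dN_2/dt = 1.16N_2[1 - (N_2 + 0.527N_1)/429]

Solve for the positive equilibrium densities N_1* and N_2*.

N_1* ≈ 24, N_2* ≈ 416

Setting both brackets to zero gives the nullclines N_1 + 1.1N_2 = 482 and 0.527N_1 + N_2 = 429.
Substituting N_2 = 429 - 0.527N_1 into the first: N_1(1 - 1.1·0.527) = 482 - 1.1·429.
So N_1* = 10.1/0.42 = 24, and then N_2* = 429 - 0.527·24 = 416.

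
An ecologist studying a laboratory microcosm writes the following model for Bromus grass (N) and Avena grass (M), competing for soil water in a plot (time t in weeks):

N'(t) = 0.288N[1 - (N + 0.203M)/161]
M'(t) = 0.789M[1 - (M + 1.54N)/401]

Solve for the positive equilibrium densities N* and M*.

Setting both brackets to zero gives the nullclines N + 0.203M = 161 and 1.54N + M = 401.
Substituting M = 401 - 1.54N into the first: N(1 - 0.203·1.54) = 161 - 0.203·401.
So N* = 79.6/0.687 = 116, and then M* = 401 - 1.54·116 = 223.

N* ≈ 116, M* ≈ 223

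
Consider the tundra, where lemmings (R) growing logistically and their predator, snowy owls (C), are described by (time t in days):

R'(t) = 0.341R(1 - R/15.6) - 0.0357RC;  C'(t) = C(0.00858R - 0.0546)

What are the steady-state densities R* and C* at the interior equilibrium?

R* ≈ 6.36, C* ≈ 5.66

From dC/dt = 0 with C > 0: 0.00858R* = 0.0546, so R* = 6.36.
Substitute into dR/dt = 0: 0.341(1 - 6.36/15.6) = 0.0357C*.
The bracket is 0.592, giving C* = 0.202/0.0357 = 5.66.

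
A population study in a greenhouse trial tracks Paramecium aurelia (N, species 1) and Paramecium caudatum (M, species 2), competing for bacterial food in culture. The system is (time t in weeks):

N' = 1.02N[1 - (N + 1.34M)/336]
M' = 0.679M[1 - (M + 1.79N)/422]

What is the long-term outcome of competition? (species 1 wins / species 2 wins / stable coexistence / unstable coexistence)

Compare the nullcline intercepts: K1/α12 = 336/1.34 = 251 < K2 = 422; K2/α21 = 422/1.79 = 236 < K1 = 336.
Since both are reversed, neither can invade when rare; the interior point is a saddle.

unstable coexistence (outcome depends on initial conditions)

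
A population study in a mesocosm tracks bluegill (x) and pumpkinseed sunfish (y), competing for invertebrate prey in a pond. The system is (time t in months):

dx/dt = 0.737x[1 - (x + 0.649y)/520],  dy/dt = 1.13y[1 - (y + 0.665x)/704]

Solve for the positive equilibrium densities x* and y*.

Setting both brackets to zero gives the nullclines x + 0.649y = 520 and 0.665x + y = 704.
Substituting y = 704 - 0.665x into the first: x(1 - 0.649·0.665) = 520 - 0.649·704.
So x* = 63.1/0.568 = 111, and then y* = 704 - 0.665·111 = 630.

x* ≈ 111, y* ≈ 630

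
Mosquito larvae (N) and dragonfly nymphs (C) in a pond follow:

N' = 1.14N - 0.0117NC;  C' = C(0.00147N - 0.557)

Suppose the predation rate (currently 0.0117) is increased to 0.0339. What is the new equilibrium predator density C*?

C* ≈ 33.6

At the interior fixed point, setting dN/dt = 0 with N > 0 fixes C* = (prey growth rate)/(NC coefficient) — independent of the other coefficients.
With the change, C* = 1.14/0.0339 = 33.6; it falls from 97.4.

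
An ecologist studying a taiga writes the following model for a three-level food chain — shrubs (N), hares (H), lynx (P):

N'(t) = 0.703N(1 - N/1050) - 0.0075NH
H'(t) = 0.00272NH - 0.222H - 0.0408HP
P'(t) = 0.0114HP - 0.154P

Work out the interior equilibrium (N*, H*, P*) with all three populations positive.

N* ≈ 899, H* ≈ 13.5, P* ≈ 54.5

From dP/dt = 0: 0.0114H* = 0.154, so H* = 13.5.
From dN/dt = 0: 0.703(1 - N*/1050) = 0.0075·13.5, giving N* = 1050·(1 - 0.144) = 899.
From dH/dt = 0: 0.00272·899 - 0.222 = 0.0408P*, so P* = 2.22/0.0408 = 54.5.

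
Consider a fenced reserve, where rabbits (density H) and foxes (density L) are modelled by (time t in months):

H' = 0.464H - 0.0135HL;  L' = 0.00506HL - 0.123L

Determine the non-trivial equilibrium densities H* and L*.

Set dL/dt = 0 with L > 0: 0.00506H - 0.123 = 0, so H* = 0.123/0.00506 = 24.3.
Set dH/dt = 0 with H > 0: 0.464 - 0.0135L = 0, so L* = 0.464/0.0135 = 34.4.

H* ≈ 24.3, L* ≈ 34.4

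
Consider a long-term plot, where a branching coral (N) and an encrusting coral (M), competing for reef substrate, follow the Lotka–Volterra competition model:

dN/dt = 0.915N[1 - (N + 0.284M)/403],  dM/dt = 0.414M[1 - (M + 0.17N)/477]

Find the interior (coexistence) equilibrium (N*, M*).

N* ≈ 281, M* ≈ 429

Setting both brackets to zero gives the nullclines N + 0.284M = 403 and 0.17N + M = 477.
Substituting M = 477 - 0.17N into the first: N(1 - 0.284·0.17) = 403 - 0.284·477.
So N* = 268/0.952 = 281, and then M* = 477 - 0.17·281 = 429.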